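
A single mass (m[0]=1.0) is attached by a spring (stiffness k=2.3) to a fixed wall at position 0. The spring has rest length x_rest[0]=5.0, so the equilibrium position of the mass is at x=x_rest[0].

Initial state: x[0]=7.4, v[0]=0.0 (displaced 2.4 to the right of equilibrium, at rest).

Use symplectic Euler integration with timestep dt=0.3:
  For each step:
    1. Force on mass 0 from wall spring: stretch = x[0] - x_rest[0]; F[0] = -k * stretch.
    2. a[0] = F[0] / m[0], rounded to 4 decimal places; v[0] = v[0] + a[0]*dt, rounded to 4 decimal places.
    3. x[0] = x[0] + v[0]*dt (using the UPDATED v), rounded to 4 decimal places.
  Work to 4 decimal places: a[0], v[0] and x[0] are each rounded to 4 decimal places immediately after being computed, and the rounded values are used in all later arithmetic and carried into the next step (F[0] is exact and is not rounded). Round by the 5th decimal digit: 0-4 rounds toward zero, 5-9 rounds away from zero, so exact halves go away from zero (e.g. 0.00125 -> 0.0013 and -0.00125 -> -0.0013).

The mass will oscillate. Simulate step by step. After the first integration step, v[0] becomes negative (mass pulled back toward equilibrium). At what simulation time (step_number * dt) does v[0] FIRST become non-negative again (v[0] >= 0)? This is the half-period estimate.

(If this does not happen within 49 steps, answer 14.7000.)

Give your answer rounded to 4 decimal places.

Step 0: x=[7.4000] v=[0.0000]
Step 1: x=[6.9032] v=[-1.6560]
Step 2: x=[6.0124] v=[-2.9692]
Step 3: x=[4.9121] v=[-3.6678]
Step 4: x=[3.8300] v=[-3.6071]
Step 5: x=[2.9901] v=[-2.7998]
Step 6: x=[2.5662] v=[-1.4130]
Step 7: x=[2.6461] v=[0.2663]
First v>=0 after going negative at step 7, time=2.1000

Answer: 2.1000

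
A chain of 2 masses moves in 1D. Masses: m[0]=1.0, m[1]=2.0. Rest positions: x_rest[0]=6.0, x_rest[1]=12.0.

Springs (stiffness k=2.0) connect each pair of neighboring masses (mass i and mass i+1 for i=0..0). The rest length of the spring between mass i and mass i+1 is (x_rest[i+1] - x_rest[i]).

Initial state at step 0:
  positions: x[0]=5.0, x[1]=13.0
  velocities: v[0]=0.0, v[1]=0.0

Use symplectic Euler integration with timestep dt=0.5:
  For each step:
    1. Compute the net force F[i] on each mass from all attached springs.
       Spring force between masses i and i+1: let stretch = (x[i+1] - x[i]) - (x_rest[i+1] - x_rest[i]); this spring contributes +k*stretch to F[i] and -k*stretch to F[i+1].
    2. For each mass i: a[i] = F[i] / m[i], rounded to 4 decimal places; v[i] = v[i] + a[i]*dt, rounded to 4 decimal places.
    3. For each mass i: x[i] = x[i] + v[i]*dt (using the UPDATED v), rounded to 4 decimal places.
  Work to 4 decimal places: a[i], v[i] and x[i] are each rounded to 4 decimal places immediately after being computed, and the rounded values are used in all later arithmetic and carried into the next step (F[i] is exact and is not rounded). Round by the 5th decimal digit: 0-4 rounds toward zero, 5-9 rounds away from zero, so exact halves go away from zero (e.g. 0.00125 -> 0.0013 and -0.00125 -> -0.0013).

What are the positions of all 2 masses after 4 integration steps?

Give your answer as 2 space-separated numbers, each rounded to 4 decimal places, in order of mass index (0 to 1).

Step 0: x=[5.0000 13.0000] v=[0.0000 0.0000]
Step 1: x=[6.0000 12.5000] v=[2.0000 -1.0000]
Step 2: x=[7.2500 11.8750] v=[2.5000 -1.2500]
Step 3: x=[7.8125 11.5938] v=[1.1250 -0.5625]
Step 4: x=[7.2657 11.8673] v=[-1.0937 0.5469]

Answer: 7.2657 11.8673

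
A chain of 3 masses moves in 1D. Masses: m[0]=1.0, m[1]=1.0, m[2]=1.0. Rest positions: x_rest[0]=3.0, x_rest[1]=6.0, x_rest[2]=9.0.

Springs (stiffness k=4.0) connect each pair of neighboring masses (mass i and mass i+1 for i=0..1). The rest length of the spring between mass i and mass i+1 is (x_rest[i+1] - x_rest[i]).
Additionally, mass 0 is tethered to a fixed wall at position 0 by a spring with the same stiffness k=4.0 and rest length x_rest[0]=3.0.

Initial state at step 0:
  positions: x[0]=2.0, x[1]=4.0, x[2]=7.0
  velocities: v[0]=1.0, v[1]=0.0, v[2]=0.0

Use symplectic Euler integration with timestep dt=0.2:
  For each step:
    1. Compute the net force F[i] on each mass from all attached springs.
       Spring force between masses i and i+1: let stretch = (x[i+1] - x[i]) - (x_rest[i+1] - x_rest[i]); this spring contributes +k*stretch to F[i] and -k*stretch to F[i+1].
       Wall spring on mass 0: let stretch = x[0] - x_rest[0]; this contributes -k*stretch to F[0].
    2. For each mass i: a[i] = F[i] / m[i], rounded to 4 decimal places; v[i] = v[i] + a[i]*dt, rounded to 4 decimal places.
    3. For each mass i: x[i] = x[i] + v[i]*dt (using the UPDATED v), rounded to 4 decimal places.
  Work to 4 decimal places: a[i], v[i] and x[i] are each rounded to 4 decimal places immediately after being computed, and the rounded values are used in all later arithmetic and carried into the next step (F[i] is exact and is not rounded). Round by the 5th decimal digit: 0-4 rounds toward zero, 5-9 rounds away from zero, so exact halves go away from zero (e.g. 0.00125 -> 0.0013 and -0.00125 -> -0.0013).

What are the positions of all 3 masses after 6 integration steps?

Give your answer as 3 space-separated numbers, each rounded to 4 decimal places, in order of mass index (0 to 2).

Answer: 2.8101 5.6748 8.1572

Derivation:
Step 0: x=[2.0000 4.0000 7.0000] v=[1.0000 0.0000 0.0000]
Step 1: x=[2.2000 4.1600 7.0000] v=[1.0000 0.8000 0.0000]
Step 2: x=[2.3616 4.4608 7.0256] v=[0.8080 1.5040 0.1280]
Step 3: x=[2.4812 4.8361 7.1208] v=[0.5981 1.8765 0.4762]
Step 4: x=[2.5806 5.2002 7.3305] v=[0.4971 1.8203 1.0484]
Step 5: x=[2.6863 5.4860 7.6793] v=[0.5283 1.4289 1.7442]
Step 6: x=[2.8101 5.6748 8.1572] v=[0.6190 0.9438 2.3896]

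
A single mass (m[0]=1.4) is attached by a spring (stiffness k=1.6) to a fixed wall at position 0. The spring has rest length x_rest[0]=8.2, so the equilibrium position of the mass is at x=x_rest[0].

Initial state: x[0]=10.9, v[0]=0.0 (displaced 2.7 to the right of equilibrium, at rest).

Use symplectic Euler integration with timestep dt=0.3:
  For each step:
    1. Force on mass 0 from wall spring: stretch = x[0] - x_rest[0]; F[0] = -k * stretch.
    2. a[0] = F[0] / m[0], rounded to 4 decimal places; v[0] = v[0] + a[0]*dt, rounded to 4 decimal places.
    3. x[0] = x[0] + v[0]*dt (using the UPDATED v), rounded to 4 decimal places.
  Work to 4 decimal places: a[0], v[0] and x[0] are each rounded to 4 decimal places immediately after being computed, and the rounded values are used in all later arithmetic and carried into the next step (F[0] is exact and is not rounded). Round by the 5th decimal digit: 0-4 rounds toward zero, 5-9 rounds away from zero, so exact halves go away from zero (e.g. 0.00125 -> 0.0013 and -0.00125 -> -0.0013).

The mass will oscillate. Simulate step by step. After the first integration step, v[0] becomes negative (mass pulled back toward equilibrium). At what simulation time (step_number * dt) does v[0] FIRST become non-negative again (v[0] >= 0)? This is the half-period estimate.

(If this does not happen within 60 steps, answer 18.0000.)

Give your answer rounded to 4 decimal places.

Answer: 3.0000

Derivation:
Step 0: x=[10.9000] v=[0.0000]
Step 1: x=[10.6223] v=[-0.9257]
Step 2: x=[10.0954] v=[-1.7562]
Step 3: x=[9.3736] v=[-2.4061]
Step 4: x=[8.5311] v=[-2.8085]
Step 5: x=[7.6545] v=[-2.9220]
Step 6: x=[6.8340] v=[-2.7350]
Step 7: x=[6.1540] v=[-2.2667]
Step 8: x=[5.6844] v=[-1.5652]
Step 9: x=[5.4736] v=[-0.7027]
Step 10: x=[5.5432] v=[0.2321]
First v>=0 after going negative at step 10, time=3.0000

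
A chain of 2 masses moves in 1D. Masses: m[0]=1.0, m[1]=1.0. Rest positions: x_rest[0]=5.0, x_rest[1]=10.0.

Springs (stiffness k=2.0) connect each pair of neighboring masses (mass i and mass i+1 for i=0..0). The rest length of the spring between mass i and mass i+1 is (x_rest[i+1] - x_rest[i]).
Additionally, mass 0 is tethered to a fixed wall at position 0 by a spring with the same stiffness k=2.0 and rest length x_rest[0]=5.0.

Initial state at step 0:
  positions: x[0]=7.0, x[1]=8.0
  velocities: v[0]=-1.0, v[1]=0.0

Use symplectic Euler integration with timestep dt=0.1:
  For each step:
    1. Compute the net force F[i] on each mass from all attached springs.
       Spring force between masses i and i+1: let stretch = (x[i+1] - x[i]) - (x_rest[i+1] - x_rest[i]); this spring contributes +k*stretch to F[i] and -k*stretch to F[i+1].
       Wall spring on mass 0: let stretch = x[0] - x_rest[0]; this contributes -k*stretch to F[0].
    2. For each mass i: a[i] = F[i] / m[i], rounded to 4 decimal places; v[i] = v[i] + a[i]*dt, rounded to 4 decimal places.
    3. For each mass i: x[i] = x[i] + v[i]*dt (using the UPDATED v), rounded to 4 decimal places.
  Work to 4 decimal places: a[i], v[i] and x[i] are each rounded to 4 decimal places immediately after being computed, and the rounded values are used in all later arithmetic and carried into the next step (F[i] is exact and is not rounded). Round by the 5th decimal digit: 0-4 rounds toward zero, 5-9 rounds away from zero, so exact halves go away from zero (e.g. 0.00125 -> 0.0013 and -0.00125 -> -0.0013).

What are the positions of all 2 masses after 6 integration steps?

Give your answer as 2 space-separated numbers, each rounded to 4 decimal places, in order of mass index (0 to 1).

Answer: 4.4298 9.3534

Derivation:
Step 0: x=[7.0000 8.0000] v=[-1.0000 0.0000]
Step 1: x=[6.7800 8.0800] v=[-2.2000 0.8000]
Step 2: x=[6.4504 8.2340] v=[-3.2960 1.5400]
Step 3: x=[6.0275 8.4523] v=[-4.2294 2.1833]
Step 4: x=[5.5325 8.7221] v=[-4.9499 2.6983]
Step 5: x=[4.9907 9.0281] v=[-5.4185 3.0604]
Step 6: x=[4.4298 9.3534] v=[-5.6092 3.2529]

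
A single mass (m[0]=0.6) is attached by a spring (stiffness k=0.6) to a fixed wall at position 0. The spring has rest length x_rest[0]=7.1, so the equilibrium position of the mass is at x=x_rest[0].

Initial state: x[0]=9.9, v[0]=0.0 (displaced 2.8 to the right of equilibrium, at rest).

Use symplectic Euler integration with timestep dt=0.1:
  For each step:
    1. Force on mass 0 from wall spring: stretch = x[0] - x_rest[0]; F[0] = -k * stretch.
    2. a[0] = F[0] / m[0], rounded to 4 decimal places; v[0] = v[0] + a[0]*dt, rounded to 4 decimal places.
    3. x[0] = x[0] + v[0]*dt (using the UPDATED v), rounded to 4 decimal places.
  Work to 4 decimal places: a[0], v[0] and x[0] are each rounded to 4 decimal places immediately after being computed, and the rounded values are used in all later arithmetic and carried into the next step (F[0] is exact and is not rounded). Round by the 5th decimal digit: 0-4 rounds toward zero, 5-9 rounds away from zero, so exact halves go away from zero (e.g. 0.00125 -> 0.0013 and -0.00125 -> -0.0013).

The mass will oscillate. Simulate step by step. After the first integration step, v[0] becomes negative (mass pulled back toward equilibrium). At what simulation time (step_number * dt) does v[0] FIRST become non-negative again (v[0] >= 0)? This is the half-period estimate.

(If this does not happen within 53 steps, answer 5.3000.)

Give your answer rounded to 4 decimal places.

Answer: 3.2000

Derivation:
Step 0: x=[9.9000] v=[0.0000]
Step 1: x=[9.8720] v=[-0.2800]
Step 2: x=[9.8163] v=[-0.5572]
Step 3: x=[9.7334] v=[-0.8288]
Step 4: x=[9.6242] v=[-1.0921]
Step 5: x=[9.4898] v=[-1.3445]
Step 6: x=[9.3315] v=[-1.5835]
Step 7: x=[9.1508] v=[-1.8067]
Step 8: x=[8.9496] v=[-2.0118]
Step 9: x=[8.7299] v=[-2.1968]
Step 10: x=[8.4939] v=[-2.3598]
Step 11: x=[8.2440] v=[-2.4992]
Step 12: x=[7.9826] v=[-2.6136]
Step 13: x=[7.7124] v=[-2.7019]
Step 14: x=[7.4361] v=[-2.7631]
Step 15: x=[7.1564] v=[-2.7967]
Step 16: x=[6.8762] v=[-2.8023]
Step 17: x=[6.5982] v=[-2.7799]
Step 18: x=[6.3252] v=[-2.7297]
Step 19: x=[6.0600] v=[-2.6522]
Step 20: x=[5.8052] v=[-2.5482]
Step 21: x=[5.5633] v=[-2.4187]
Step 22: x=[5.3368] v=[-2.2650]
Step 23: x=[5.1279] v=[-2.0887]
Step 24: x=[4.9388] v=[-1.8915]
Step 25: x=[4.7713] v=[-1.6754]
Step 26: x=[4.6271] v=[-1.4425]
Step 27: x=[4.5076] v=[-1.1952]
Step 28: x=[4.4140] v=[-0.9360]
Step 29: x=[4.3473] v=[-0.6674]
Step 30: x=[4.3081] v=[-0.3921]
Step 31: x=[4.2968] v=[-0.1129]
Step 32: x=[4.3135] v=[0.1674]
First v>=0 after going negative at step 32, time=3.2000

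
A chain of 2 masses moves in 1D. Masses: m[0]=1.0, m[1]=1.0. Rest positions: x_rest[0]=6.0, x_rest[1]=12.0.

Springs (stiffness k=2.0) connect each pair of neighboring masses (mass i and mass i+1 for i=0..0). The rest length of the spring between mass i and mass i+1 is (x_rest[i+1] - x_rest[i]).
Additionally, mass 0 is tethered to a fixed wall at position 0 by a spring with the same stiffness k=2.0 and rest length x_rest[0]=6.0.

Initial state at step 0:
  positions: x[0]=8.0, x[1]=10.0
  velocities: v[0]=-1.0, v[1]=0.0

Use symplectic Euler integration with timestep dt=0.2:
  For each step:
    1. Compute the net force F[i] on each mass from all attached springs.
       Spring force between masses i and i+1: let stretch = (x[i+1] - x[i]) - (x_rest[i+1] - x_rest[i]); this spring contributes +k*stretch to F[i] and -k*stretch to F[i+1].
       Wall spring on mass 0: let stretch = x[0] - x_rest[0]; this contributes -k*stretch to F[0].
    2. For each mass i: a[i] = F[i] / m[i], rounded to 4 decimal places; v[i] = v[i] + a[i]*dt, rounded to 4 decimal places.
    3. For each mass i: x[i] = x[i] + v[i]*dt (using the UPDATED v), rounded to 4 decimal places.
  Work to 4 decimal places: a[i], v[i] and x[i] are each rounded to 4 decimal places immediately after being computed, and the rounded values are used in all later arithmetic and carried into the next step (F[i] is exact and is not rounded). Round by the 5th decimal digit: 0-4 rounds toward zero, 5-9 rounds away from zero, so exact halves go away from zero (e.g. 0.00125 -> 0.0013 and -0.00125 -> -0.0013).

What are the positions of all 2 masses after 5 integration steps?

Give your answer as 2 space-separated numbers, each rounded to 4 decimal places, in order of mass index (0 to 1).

Answer: 3.3375 12.6626

Derivation:
Step 0: x=[8.0000 10.0000] v=[-1.0000 0.0000]
Step 1: x=[7.3200 10.3200] v=[-3.4000 1.6000]
Step 2: x=[6.2944 10.8800] v=[-5.1280 2.8000]
Step 3: x=[5.1321 11.5532] v=[-5.8115 3.3658]
Step 4: x=[4.0729 12.1927] v=[-5.2959 3.1974]
Step 5: x=[3.3375 12.6626] v=[-3.6771 2.3495]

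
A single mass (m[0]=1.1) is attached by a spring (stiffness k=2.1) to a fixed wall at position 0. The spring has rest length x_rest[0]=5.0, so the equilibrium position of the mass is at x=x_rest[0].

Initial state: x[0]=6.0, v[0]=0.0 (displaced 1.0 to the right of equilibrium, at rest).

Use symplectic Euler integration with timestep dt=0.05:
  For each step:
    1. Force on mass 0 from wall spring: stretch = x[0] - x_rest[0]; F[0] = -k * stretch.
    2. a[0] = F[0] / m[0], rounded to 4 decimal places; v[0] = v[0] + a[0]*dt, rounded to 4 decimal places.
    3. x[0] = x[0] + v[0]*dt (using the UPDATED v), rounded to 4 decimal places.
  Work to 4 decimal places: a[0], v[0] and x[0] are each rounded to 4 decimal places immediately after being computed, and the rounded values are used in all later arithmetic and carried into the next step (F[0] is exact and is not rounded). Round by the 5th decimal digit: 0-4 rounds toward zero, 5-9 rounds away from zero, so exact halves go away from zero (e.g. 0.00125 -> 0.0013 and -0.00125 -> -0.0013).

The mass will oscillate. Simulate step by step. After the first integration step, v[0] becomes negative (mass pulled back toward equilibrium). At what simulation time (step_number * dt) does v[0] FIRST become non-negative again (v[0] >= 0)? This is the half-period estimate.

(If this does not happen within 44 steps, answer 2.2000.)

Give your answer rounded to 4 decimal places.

Answer: 2.2000

Derivation:
Step 0: x=[6.0000] v=[0.0000]
Step 1: x=[5.9952] v=[-0.0955]
Step 2: x=[5.9857] v=[-0.1905]
Step 3: x=[5.9715] v=[-0.2846]
Step 4: x=[5.9526] v=[-0.3773]
Step 5: x=[5.9292] v=[-0.4682]
Step 6: x=[5.9014] v=[-0.5569]
Step 7: x=[5.8693] v=[-0.6429]
Step 8: x=[5.8330] v=[-0.7259]
Step 9: x=[5.7927] v=[-0.8054]
Step 10: x=[5.7486] v=[-0.8811]
Step 11: x=[5.7010] v=[-0.9526]
Step 12: x=[5.6500] v=[-1.0195]
Step 13: x=[5.5959] v=[-1.0815]
Step 14: x=[5.5390] v=[-1.1384]
Step 15: x=[5.4795] v=[-1.1899]
Step 16: x=[5.4177] v=[-1.2357]
Step 17: x=[5.3539] v=[-1.2756]
Step 18: x=[5.2884] v=[-1.3094]
Step 19: x=[5.2216] v=[-1.3369]
Step 20: x=[5.1537] v=[-1.3581]
Step 21: x=[5.0851] v=[-1.3728]
Step 22: x=[5.0161] v=[-1.3809]
Step 23: x=[4.9470] v=[-1.3824]
Step 24: x=[4.8781] v=[-1.3773]
Step 25: x=[4.8098] v=[-1.3657]
Step 26: x=[4.7424] v=[-1.3475]
Step 27: x=[4.6763] v=[-1.3229]
Step 28: x=[4.6117] v=[-1.2920]
Step 29: x=[4.5490] v=[-1.2549]
Step 30: x=[4.4884] v=[-1.2119]
Step 31: x=[4.4302] v=[-1.1631]
Step 32: x=[4.3748] v=[-1.1087]
Step 33: x=[4.3224] v=[-1.0490]
Step 34: x=[4.2732] v=[-0.9843]
Step 35: x=[4.2275] v=[-0.9149]
Step 36: x=[4.1854] v=[-0.8412]
Step 37: x=[4.1472] v=[-0.7634]
Step 38: x=[4.1131] v=[-0.6820]
Step 39: x=[4.0832] v=[-0.5973]
Step 40: x=[4.0577] v=[-0.5098]
Step 41: x=[4.0367] v=[-0.4199]
Step 42: x=[4.0203] v=[-0.3280]
Step 43: x=[4.0086] v=[-0.2345]
Step 44: x=[4.0016] v=[-0.1399]
v[0] did not become non-negative within 44 steps; using fallback time=2.2000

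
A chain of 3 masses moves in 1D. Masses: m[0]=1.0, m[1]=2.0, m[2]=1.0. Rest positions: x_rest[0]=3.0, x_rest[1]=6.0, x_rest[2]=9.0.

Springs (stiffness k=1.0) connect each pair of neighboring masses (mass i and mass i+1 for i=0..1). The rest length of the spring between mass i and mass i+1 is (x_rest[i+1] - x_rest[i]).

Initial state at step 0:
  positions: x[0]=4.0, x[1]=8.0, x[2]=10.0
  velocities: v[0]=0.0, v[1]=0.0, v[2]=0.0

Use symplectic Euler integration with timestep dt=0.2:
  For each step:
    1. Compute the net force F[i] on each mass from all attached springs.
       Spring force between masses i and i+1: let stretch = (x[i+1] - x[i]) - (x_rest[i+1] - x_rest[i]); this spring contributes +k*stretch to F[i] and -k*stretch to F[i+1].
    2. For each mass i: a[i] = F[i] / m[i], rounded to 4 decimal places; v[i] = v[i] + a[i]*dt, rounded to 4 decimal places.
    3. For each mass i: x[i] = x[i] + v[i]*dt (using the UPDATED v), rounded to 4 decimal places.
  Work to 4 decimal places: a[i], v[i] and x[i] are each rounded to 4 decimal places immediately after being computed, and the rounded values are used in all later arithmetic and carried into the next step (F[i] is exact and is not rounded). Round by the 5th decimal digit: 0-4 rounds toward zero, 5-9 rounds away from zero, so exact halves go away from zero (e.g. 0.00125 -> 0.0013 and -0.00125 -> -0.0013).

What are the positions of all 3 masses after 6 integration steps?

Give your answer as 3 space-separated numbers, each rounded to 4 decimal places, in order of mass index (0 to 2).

Step 0: x=[4.0000 8.0000 10.0000] v=[0.0000 0.0000 0.0000]
Step 1: x=[4.0400 7.9600 10.0400] v=[0.2000 -0.2000 0.2000]
Step 2: x=[4.1168 7.8832 10.1168] v=[0.3840 -0.3840 0.3840]
Step 3: x=[4.2243 7.7757 10.2243] v=[0.5373 -0.5373 0.5373]
Step 4: x=[4.3538 7.6462 10.3538] v=[0.6476 -0.6476 0.6476]
Step 5: x=[4.4950 7.5050 10.4950] v=[0.7061 -0.7061 0.7061]
Step 6: x=[4.6366 7.3634 10.6366] v=[0.7081 -0.7081 0.7081]

Answer: 4.6366 7.3634 10.6366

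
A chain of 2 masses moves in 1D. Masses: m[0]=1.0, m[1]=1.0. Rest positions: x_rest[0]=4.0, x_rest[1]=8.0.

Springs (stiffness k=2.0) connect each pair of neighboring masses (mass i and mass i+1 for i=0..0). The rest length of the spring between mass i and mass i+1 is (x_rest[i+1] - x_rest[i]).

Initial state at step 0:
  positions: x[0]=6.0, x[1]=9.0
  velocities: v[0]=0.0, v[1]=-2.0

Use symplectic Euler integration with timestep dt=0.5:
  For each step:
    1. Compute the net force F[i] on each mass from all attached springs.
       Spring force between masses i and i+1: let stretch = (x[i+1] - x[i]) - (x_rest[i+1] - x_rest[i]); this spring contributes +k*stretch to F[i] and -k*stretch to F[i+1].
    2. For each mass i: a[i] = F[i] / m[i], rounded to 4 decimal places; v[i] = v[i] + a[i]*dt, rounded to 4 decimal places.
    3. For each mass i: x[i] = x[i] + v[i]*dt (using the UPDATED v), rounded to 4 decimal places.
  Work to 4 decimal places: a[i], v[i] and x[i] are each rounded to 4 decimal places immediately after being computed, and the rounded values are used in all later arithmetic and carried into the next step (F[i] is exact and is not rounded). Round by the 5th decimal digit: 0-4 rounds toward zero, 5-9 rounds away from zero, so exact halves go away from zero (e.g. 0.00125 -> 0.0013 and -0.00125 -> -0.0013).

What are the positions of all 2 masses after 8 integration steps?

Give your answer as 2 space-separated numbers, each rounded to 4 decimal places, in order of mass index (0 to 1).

Answer: 1.5000 5.5000

Derivation:
Step 0: x=[6.0000 9.0000] v=[0.0000 -2.0000]
Step 1: x=[5.5000 8.5000] v=[-1.0000 -1.0000]
Step 2: x=[4.5000 8.5000] v=[-2.0000 0.0000]
Step 3: x=[3.5000 8.5000] v=[-2.0000 0.0000]
Step 4: x=[3.0000 8.0000] v=[-1.0000 -1.0000]
Step 5: x=[3.0000 7.0000] v=[0.0000 -2.0000]
Step 6: x=[3.0000 6.0000] v=[0.0000 -2.0000]
Step 7: x=[2.5000 5.5000] v=[-1.0000 -1.0000]
Step 8: x=[1.5000 5.5000] v=[-2.0000 0.0000]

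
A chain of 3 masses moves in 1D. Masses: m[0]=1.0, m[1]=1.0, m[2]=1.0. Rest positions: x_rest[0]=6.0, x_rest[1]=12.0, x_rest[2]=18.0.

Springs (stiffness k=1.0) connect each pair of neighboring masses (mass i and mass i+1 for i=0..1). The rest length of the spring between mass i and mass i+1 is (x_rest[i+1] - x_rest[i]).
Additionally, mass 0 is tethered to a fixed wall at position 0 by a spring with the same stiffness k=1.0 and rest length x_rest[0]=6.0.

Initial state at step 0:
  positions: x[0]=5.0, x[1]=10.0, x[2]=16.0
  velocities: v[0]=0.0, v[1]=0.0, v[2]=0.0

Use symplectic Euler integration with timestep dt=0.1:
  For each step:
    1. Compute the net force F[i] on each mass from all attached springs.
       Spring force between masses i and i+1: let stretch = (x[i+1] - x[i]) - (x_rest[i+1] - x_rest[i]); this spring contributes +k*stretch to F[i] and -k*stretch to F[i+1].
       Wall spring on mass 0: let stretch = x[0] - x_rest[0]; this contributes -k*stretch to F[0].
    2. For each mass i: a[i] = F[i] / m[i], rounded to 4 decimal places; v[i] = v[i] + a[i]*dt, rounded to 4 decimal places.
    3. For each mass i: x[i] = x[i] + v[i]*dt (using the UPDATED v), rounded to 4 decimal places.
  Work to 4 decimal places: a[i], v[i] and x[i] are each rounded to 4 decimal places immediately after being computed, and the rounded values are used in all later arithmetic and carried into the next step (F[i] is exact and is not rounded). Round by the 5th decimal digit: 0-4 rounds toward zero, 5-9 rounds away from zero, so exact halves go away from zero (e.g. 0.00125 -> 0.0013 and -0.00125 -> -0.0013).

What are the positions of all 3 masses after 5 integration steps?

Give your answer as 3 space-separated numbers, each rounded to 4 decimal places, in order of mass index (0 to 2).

Step 0: x=[5.0000 10.0000 16.0000] v=[0.0000 0.0000 0.0000]
Step 1: x=[5.0000 10.0100 16.0000] v=[0.0000 0.1000 0.0000]
Step 2: x=[5.0001 10.0298 16.0001] v=[0.0010 0.1980 0.0010]
Step 3: x=[5.0005 10.0590 16.0005] v=[0.0040 0.2921 0.0040]
Step 4: x=[5.0015 10.0970 16.0015] v=[0.0098 0.3804 0.0099]
Step 5: x=[5.0034 10.1431 16.0035] v=[0.0192 0.4613 0.0195]

Answer: 5.0034 10.1431 16.0035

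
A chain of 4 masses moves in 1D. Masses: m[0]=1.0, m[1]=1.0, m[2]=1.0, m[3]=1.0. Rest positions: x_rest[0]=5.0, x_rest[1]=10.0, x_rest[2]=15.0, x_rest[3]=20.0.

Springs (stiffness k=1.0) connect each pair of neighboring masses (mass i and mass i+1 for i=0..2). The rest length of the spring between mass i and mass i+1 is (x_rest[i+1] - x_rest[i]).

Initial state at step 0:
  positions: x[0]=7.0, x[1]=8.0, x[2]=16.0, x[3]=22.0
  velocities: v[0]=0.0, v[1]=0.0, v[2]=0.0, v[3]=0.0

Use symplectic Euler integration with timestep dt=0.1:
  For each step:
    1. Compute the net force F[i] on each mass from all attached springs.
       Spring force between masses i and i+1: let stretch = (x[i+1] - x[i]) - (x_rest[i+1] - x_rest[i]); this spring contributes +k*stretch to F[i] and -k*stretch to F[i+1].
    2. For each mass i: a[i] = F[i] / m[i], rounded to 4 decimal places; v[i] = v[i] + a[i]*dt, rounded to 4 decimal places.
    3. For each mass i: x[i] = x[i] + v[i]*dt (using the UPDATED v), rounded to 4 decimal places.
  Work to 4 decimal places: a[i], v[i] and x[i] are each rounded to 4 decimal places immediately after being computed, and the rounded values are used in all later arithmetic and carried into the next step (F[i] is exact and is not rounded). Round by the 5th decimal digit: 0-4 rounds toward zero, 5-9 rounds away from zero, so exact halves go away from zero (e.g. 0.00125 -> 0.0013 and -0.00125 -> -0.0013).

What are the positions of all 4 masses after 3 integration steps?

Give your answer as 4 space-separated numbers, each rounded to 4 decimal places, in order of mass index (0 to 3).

Step 0: x=[7.0000 8.0000 16.0000 22.0000] v=[0.0000 0.0000 0.0000 0.0000]
Step 1: x=[6.9600 8.0700 15.9800 21.9900] v=[-0.4000 0.7000 -0.2000 -0.1000]
Step 2: x=[6.8811 8.2080 15.9410 21.9699] v=[-0.7890 1.3800 -0.3900 -0.2010]
Step 3: x=[6.7655 8.4101 15.8850 21.9395] v=[-1.1563 2.0206 -0.5604 -0.3039]

Answer: 6.7655 8.4101 15.8850 21.9395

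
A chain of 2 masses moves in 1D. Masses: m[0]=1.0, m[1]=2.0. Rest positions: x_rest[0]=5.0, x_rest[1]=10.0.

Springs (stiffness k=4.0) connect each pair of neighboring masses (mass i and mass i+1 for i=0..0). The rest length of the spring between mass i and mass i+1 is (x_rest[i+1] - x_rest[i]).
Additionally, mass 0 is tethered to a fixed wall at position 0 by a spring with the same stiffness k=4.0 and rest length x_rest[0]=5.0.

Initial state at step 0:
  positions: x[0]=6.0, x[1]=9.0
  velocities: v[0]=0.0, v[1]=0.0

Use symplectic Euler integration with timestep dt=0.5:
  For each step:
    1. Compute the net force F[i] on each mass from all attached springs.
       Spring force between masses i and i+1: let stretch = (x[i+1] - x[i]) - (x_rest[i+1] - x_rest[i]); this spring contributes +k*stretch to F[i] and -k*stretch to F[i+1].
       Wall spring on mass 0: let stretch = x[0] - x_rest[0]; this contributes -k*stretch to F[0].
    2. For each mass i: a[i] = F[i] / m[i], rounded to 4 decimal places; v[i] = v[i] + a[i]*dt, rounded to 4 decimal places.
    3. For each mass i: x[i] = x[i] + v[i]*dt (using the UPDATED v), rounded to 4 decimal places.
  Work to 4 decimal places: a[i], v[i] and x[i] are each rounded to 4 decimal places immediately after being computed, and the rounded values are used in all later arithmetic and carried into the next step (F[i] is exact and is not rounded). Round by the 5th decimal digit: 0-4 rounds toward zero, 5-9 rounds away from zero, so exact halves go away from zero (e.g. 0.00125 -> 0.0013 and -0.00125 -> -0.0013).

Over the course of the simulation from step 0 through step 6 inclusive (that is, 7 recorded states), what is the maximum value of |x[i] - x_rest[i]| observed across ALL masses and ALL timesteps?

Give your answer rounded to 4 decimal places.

Answer: 2.0000

Derivation:
Step 0: x=[6.0000 9.0000] v=[0.0000 0.0000]
Step 1: x=[3.0000 10.0000] v=[-6.0000 2.0000]
Step 2: x=[4.0000 10.0000] v=[2.0000 0.0000]
Step 3: x=[7.0000 9.5000] v=[6.0000 -1.0000]
Step 4: x=[5.5000 10.2500] v=[-3.0000 1.5000]
Step 5: x=[3.2500 11.1250] v=[-4.5000 1.7500]
Step 6: x=[5.6250 10.5625] v=[4.7500 -1.1250]
Max displacement = 2.0000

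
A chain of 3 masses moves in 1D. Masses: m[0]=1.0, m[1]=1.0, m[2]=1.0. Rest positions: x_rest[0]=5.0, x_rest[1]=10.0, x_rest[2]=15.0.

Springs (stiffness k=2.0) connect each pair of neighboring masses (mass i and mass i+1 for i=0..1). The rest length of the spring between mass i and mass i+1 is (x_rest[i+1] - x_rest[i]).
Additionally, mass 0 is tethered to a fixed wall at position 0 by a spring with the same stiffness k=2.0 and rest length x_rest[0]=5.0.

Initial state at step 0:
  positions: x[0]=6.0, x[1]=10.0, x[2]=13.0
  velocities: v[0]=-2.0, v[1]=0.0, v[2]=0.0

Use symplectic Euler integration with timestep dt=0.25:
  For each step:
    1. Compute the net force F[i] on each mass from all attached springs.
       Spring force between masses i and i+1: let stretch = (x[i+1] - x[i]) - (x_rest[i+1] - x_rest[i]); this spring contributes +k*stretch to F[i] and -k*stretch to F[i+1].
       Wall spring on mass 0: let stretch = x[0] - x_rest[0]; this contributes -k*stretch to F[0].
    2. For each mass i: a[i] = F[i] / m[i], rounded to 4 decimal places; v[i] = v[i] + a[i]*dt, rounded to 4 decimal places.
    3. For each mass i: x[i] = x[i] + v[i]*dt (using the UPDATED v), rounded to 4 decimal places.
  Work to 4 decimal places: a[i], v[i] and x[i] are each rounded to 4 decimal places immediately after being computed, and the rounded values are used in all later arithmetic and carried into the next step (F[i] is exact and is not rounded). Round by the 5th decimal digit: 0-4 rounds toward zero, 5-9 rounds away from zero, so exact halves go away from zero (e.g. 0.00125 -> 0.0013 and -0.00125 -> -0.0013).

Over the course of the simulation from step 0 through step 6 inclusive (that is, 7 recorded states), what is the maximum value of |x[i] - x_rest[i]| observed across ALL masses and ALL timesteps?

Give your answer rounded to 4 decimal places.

Answer: 2.0354

Derivation:
Step 0: x=[6.0000 10.0000 13.0000] v=[-2.0000 0.0000 0.0000]
Step 1: x=[5.2500 9.8750 13.2500] v=[-3.0000 -0.5000 1.0000]
Step 2: x=[4.4219 9.5938 13.7031] v=[-3.3125 -1.1250 1.8125]
Step 3: x=[3.6875 9.1797 14.2676] v=[-2.9375 -1.6563 2.2579]
Step 4: x=[3.1787 8.7151 14.8211] v=[-2.0352 -1.8585 2.2140]
Step 5: x=[2.9646 8.3217 15.2364] v=[-0.8564 -1.5737 1.6610]
Step 6: x=[3.0496 8.1230 15.4123] v=[0.3399 -0.7949 0.7037]
Max displacement = 2.0354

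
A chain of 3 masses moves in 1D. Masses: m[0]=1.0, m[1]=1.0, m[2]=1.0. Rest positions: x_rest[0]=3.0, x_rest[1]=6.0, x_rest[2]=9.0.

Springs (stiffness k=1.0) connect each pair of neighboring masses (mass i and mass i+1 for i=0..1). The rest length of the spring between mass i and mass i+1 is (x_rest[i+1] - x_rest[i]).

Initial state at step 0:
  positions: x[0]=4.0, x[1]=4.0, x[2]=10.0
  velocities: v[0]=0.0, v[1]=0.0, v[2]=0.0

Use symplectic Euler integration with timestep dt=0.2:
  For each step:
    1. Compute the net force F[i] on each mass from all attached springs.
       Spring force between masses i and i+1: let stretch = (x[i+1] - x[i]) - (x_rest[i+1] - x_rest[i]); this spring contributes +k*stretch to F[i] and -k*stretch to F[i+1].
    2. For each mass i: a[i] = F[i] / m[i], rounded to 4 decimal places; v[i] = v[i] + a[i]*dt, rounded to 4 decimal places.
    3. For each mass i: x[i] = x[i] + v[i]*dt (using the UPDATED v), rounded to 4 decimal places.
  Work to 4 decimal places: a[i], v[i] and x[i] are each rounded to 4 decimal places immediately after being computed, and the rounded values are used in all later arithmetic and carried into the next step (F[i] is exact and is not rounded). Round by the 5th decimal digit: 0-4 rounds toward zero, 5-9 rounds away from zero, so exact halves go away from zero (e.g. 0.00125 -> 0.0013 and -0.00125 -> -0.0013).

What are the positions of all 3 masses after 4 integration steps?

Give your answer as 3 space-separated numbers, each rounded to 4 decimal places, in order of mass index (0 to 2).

Step 0: x=[4.0000 4.0000 10.0000] v=[0.0000 0.0000 0.0000]
Step 1: x=[3.8800 4.2400 9.8800] v=[-0.6000 1.2000 -0.6000]
Step 2: x=[3.6544 4.6912 9.6544] v=[-1.1280 2.2560 -1.1280]
Step 3: x=[3.3503 5.2995 9.3503] v=[-1.5206 3.0413 -1.5206]
Step 4: x=[3.0041 5.9918 9.0041] v=[-1.7308 3.4616 -1.7308]

Answer: 3.0041 5.9918 9.0041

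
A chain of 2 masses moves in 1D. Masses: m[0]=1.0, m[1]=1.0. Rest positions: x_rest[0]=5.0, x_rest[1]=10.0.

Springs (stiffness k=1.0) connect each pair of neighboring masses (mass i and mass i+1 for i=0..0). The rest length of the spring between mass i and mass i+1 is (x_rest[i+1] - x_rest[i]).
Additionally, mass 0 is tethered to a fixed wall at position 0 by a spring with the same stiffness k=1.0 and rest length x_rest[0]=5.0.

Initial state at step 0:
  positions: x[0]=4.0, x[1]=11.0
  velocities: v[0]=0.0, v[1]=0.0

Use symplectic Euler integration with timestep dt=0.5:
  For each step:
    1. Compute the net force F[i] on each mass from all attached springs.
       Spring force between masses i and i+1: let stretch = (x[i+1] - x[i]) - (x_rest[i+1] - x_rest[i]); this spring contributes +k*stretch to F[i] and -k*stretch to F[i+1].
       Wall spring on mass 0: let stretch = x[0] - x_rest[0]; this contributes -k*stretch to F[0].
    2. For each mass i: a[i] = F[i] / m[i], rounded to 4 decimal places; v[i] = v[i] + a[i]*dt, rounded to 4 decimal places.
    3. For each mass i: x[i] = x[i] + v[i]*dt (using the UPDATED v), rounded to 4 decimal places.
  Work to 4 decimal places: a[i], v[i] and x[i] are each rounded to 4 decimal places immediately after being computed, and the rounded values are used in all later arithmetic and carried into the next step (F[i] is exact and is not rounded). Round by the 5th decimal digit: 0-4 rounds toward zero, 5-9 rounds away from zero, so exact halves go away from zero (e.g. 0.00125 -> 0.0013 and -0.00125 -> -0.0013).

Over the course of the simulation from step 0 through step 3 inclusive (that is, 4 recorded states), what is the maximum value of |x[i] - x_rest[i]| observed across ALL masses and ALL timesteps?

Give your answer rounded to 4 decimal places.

Step 0: x=[4.0000 11.0000] v=[0.0000 0.0000]
Step 1: x=[4.7500 10.5000] v=[1.5000 -1.0000]
Step 2: x=[5.7500 9.8125] v=[2.0000 -1.3750]
Step 3: x=[6.3282 9.3594] v=[1.1563 -0.9063]
Max displacement = 1.3282

Answer: 1.3282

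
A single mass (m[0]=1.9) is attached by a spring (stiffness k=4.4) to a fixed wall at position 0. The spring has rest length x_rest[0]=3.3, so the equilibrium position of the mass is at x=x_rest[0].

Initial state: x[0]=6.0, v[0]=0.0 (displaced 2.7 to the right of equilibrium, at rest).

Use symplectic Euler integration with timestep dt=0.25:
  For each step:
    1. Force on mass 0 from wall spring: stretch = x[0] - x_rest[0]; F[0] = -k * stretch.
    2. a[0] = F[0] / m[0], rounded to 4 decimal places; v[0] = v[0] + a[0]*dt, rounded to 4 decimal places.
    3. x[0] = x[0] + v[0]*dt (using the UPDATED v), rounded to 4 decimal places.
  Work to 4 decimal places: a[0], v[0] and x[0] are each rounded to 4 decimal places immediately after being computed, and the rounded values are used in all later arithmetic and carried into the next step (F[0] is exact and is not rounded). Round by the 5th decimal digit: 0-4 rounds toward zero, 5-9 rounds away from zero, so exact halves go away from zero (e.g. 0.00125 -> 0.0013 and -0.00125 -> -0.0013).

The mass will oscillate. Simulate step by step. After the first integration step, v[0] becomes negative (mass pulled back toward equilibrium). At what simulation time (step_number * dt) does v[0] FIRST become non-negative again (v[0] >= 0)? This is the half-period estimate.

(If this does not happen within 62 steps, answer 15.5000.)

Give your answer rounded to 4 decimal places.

Step 0: x=[6.0000] v=[0.0000]
Step 1: x=[5.6092] v=[-1.5632]
Step 2: x=[4.8842] v=[-2.9001]
Step 3: x=[3.9299] v=[-3.8173]
Step 4: x=[2.8844] v=[-4.1820]
Step 5: x=[1.8991] v=[-3.9414]
Step 6: x=[1.1165] v=[-3.1304]
Step 7: x=[0.6499] v=[-1.8663]
Step 8: x=[0.5669] v=[-0.3320]
Step 9: x=[0.8795] v=[1.2503]
First v>=0 after going negative at step 9, time=2.2500

Answer: 2.2500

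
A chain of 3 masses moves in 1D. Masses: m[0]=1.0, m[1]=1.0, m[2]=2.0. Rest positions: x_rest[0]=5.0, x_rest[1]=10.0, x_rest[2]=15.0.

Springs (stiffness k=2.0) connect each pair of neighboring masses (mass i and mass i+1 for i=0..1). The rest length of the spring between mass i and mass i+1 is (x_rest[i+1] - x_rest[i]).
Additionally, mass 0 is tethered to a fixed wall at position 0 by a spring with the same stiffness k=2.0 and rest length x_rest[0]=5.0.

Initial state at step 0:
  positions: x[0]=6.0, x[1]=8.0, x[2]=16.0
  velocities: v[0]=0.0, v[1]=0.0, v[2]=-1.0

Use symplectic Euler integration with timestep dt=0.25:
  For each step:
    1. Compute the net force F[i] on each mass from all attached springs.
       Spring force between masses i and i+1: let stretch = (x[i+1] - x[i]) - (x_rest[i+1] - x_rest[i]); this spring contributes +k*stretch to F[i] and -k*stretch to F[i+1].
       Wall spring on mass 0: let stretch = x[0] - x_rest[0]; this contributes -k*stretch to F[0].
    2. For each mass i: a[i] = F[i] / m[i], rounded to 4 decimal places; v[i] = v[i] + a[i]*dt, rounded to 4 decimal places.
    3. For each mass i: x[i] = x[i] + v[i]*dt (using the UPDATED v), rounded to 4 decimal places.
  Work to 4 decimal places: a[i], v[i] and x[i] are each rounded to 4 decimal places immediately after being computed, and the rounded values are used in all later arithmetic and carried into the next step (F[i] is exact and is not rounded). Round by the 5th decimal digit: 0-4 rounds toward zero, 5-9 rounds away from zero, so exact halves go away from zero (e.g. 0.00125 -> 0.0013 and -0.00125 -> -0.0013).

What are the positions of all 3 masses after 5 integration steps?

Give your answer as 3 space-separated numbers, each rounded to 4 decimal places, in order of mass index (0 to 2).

Answer: 3.9047 11.7795 13.7310

Derivation:
Step 0: x=[6.0000 8.0000 16.0000] v=[0.0000 0.0000 -1.0000]
Step 1: x=[5.5000 8.7500 15.5625] v=[-2.0000 3.0000 -1.7500]
Step 2: x=[4.7188 9.9453 15.0117] v=[-3.1250 4.7813 -2.2031]
Step 3: x=[4.0010 11.1206 14.4568] v=[-2.8712 4.7013 -2.2197]
Step 4: x=[3.6730 11.8230 14.0059] v=[-1.3119 2.8096 -1.8038]
Step 5: x=[3.9047 11.7795 13.7310] v=[0.9266 -0.1740 -1.0995]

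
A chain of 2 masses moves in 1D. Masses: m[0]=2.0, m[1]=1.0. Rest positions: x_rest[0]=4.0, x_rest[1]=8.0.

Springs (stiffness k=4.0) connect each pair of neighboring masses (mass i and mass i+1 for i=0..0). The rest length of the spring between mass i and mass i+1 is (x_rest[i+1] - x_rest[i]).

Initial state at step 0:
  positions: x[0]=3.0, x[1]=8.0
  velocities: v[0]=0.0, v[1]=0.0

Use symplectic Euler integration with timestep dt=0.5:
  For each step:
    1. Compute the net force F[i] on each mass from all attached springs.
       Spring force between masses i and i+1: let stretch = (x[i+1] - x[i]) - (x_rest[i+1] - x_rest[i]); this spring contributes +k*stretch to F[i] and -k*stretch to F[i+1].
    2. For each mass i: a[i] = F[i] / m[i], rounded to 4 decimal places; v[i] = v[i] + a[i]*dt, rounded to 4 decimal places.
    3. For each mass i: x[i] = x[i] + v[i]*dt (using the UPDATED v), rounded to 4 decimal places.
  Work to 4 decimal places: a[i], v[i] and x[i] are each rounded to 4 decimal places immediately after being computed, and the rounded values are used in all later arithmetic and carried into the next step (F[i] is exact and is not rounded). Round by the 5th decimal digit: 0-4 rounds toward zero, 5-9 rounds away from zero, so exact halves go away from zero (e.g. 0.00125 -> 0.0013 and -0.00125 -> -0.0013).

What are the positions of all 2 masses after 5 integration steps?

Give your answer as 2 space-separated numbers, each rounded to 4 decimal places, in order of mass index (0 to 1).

Answer: 3.0938 7.8125

Derivation:
Step 0: x=[3.0000 8.0000] v=[0.0000 0.0000]
Step 1: x=[3.5000 7.0000] v=[1.0000 -2.0000]
Step 2: x=[3.7500 6.5000] v=[0.5000 -1.0000]
Step 3: x=[3.3750 7.2500] v=[-0.7500 1.5000]
Step 4: x=[2.9375 8.1250] v=[-0.8750 1.7500]
Step 5: x=[3.0938 7.8125] v=[0.3125 -0.6250]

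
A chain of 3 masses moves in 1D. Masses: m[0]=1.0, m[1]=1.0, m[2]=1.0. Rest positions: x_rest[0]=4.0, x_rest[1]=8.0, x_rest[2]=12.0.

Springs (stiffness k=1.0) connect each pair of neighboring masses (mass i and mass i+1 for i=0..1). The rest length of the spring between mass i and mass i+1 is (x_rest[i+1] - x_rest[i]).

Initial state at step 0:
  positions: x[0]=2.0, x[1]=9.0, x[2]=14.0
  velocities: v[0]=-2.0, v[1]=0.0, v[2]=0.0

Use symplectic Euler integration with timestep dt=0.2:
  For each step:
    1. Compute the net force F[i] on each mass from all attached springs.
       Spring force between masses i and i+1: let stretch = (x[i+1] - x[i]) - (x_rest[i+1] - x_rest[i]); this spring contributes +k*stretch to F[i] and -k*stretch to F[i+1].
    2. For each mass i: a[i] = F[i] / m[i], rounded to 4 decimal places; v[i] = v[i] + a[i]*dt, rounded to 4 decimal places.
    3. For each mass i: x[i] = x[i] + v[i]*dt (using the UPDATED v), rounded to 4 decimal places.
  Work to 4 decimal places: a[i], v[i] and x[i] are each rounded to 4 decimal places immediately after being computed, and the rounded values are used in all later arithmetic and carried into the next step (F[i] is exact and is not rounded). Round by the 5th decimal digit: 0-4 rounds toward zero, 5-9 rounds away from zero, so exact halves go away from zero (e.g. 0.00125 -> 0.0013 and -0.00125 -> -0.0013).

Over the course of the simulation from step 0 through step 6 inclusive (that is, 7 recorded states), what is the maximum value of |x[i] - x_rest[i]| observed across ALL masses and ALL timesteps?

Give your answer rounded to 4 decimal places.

Answer: 2.4566

Derivation:
Step 0: x=[2.0000 9.0000 14.0000] v=[-2.0000 0.0000 0.0000]
Step 1: x=[1.7200 8.9200 13.9600] v=[-1.4000 -0.4000 -0.2000]
Step 2: x=[1.5680 8.7536 13.8784] v=[-0.7600 -0.8320 -0.4080]
Step 3: x=[1.5434 8.5048 13.7518] v=[-0.1229 -1.2442 -0.6330]
Step 4: x=[1.6373 8.1874 13.5753] v=[0.4694 -1.5871 -0.8824]
Step 5: x=[1.8332 7.8235 13.3433] v=[0.9794 -1.8195 -1.1600]
Step 6: x=[2.1087 7.4408 13.0505] v=[1.3775 -1.9136 -1.4640]
Max displacement = 2.4566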